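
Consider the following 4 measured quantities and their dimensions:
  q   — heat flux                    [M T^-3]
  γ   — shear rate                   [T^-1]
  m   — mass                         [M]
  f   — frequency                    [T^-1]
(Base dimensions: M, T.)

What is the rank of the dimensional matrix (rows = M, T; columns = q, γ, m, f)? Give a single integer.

2

Write exponents as rows M,T / cols q,γ,m,f:
  M: [ 1  0  1  0]
  T: [-3 -1  0 -1]
Row reduction gives pivot columns q,γ; rank = 2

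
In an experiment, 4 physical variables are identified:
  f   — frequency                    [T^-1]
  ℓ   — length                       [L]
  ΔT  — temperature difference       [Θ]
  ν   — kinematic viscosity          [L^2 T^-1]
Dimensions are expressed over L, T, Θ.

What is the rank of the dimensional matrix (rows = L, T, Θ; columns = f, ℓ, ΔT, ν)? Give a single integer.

3

Exponent matrix [L,T,Θ] × [f,ℓ,ΔT,ν]:
  L: [ 0  1  0  2]
  T: [-1  0  0 -1]
  Θ: [ 0  0  1  0]
RREF → pivots at {f,ℓ,ΔT} ⇒ r = 3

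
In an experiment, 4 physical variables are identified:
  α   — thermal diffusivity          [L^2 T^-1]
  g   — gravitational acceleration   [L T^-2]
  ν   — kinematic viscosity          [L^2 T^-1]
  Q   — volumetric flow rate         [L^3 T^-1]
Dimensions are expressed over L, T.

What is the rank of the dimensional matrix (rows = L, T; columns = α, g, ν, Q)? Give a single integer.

Exponent matrix [L,T] × [α,g,ν,Q]:
  L: [ 2  1  2  3]
  T: [-1 -2 -1 -1]
Echelon form has 2 nonzero rows (pivots: α,g)

2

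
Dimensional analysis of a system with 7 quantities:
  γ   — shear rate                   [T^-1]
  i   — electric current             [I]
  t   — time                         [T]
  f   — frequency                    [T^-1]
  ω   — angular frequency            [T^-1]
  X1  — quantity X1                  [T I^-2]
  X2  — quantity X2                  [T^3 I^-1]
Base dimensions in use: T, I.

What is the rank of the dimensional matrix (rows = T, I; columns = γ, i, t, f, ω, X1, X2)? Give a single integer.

Dimensional matrix (T×I by γ×i×t×f×ω×X1×X2):
  T: [-1  0  1 -1 -1  1  3]
  I: [ 0  1  0  0  0 -2 -1]
RREF → pivots at {γ,i} ⇒ r = 2

2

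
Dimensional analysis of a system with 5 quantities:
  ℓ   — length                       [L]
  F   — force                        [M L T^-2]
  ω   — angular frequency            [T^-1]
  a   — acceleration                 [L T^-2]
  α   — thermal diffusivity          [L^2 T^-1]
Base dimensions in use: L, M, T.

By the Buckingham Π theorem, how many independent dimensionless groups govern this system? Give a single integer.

Write exponents as rows L,M,T / cols ℓ,F,ω,a,α:
  L: [ 1  1  0  1  2]
  M: [ 0  1  0  0  0]
  T: [ 0 -2 -1 -2 -1]
RREF → pivots at {ℓ,F,ω} ⇒ r = 3
5 vars − rank 3 = 2 Π groups

2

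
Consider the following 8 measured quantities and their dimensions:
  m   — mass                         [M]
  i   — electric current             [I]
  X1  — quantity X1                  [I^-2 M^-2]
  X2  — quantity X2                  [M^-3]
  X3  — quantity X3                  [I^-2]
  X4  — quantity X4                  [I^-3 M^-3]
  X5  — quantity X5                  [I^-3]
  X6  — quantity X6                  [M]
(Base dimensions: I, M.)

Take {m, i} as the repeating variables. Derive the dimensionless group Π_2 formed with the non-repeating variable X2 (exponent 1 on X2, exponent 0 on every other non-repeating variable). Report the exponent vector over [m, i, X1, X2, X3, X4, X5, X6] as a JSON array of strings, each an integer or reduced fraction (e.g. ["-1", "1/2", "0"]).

Dimensional matrix (I×M by m×i×X1×X2×X3×X4×X5×X6):
  I: [ 0  1 -2  0 -2 -3 -3  0]
  M: [ 1  0 -2 -3  0 -3  0  1]
Row reduction gives pivot columns m,i; rank = 2
Pivot set = {m,i}, free = {X1,X2,X3,X4,X5,X6}
RREF:
  r0: [   1    0   -2   -3    0   -3    0    1]
  r1: [   0    1   -2    0   -2   -3   -3    0]
Fix exponent of X2 at 1, X1 at 0, X3 at 0, X4 at 0, X5 at 0, X6 at 0; solve each RREF row for its pivot's exponent:
  r0: exp(m) + (-3)·1 = 0 ⇒ exp(m) = 3
  r1: exp(i) + (0)·1 = 0 ⇒ exp(i) = 0
Π_2 = m^3 · X2

["3", "0", "0", "1", "0", "0", "0", "0"]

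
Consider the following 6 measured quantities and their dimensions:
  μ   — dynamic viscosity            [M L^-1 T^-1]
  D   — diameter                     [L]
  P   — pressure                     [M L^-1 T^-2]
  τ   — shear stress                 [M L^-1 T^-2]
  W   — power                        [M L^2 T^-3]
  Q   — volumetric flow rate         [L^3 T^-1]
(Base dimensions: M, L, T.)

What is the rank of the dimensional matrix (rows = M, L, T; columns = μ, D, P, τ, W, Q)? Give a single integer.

3

Exponent matrix [M,L,T] × [μ,D,P,τ,W,Q]:
  M: [ 1  0  1  1  1  0]
  L: [-1  1 -1 -1  2  3]
  T: [-1  0 -2 -2 -3 -1]
Row reduction gives pivot columns μ,D,P; rank = 3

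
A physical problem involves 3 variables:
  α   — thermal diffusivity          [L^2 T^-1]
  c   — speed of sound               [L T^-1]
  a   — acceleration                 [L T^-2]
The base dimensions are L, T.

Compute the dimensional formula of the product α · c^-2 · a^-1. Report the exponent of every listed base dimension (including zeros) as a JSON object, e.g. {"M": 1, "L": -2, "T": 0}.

Exponent matrix [L,T] × [α,c,a]:
  L: [ 2  1  1]
  T: [-1 -1 -2]
  [L]: (1)·2+(-2)·1+(-1)·1 = -1
  [T]: (1)·-1+(-2)·-1+(-1)·-2 = 3
⇒ L^-1 T^3

{"L": -1, "T": 3}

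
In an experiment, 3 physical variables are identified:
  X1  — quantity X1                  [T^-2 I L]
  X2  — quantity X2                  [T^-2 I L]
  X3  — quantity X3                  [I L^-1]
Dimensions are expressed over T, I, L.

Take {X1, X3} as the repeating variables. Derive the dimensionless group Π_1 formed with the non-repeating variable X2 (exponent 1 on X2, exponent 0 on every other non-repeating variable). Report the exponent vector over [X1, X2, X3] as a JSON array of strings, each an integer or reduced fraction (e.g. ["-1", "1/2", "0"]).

Dimensional matrix (T×I×L by X1×X2×X3):
  T: [-2 -2  0]
  I: [ 1  1  1]
  L: [ 1  1 -1]
Row reduction gives pivot columns X1,X3; rank = 2
Repeat: X1,X3; free: X2
RREF:
  r0: [   1    1    0]
  r1: [   0    0    1]
  r2: [   0    0    0]
Fix exponent of X2 at 1; solve each RREF row for its pivot's exponent:
  r0: exp(X1) + (1)·1 = 0 ⇒ exp(X1) = -1
  r1: exp(X3) + (0)·1 = 0 ⇒ exp(X3) = 0
Π_1 = X1^-1 · X2

["-1", "1", "0"]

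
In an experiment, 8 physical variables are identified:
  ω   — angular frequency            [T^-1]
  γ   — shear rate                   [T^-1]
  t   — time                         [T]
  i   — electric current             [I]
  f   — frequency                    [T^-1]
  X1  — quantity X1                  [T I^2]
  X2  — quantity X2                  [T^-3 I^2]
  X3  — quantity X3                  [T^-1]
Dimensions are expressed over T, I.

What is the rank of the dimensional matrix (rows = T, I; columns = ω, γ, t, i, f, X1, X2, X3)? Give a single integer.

Exponent matrix [T,I] × [ω,γ,t,i,f,X1,X2,X3]:
  T: [-1 -1  1  0 -1  1 -3 -1]
  I: [ 0  0  0  1  0  2  2  0]
Row reduction gives pivot columns ω,i; rank = 2

2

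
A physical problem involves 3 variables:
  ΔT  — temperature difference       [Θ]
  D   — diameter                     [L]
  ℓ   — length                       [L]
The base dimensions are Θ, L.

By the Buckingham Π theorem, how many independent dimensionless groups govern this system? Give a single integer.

1

Exponent matrix [Θ,L] × [ΔT,D,ℓ]:
  Θ: [ 1  0  0]
  L: [ 0  1  1]
Row reduction gives pivot columns ΔT,D; rank = 2
3 vars − rank 2 = 1 Π group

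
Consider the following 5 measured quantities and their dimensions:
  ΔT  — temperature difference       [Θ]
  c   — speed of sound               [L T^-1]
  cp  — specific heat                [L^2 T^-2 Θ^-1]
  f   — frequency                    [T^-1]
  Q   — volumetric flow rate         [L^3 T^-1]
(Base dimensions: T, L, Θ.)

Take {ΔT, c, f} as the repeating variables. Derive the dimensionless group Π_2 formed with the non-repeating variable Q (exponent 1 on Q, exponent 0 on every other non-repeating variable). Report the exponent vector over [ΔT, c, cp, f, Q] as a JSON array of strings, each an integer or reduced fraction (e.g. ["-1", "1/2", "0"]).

Exponent matrix [T,L,Θ] × [ΔT,c,cp,f,Q]:
  T: [ 0 -1 -2 -1 -1]
  L: [ 0  1  2  0  3]
  Θ: [ 1  0 -1  0  0]
Row reduction gives pivot columns ΔT,c,f; rank = 3
Repeat: ΔT,c,f; free: cp,Q
RREF:
  r0: [   1    0   -1    0    0]
  r1: [   0    1    2    0    3]
  r2: [   0    0    0    1   -2]
Fix exponent of Q at 1, cp at 0; solve each RREF row for its pivot's exponent:
  r0: exp(ΔT) + (0)·1 = 0 ⇒ exp(ΔT) = 0
  r1: exp(c) + (3)·1 = 0 ⇒ exp(c) = -3
  r2: exp(f) + (-2)·1 = 0 ⇒ exp(f) = 2
Π_2 = c^-3 · f^2 · Q

["0", "-3", "0", "2", "1"]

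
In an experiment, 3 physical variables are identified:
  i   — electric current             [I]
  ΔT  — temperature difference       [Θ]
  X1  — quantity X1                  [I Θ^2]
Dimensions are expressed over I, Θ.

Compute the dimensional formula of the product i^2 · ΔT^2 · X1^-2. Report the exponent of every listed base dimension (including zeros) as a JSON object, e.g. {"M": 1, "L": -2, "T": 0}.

{"I": 0, "Θ": -2}

Exponent matrix [I,Θ] × [i,ΔT,X1]:
  I: [ 1  0  1]
  Θ: [ 0  1  2]
  [I]: (2)·1+(2)·0+(-2)·1 = 0
  [Θ]: (2)·0+(2)·1+(-2)·2 = -2
⇒ Θ^-2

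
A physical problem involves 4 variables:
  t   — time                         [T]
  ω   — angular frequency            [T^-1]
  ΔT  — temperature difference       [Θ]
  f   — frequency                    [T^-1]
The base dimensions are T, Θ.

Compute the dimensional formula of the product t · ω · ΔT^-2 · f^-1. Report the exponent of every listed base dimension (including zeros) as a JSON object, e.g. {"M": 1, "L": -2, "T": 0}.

{"T": 1, "Θ": -2}

Exponent matrix [T,Θ] × [t,ω,ΔT,f]:
  T: [ 1 -1  0 -1]
  Θ: [ 0  0  1  0]
  [T]: (1)·1+(1)·-1+(-2)·0+(-1)·-1 = 1
  [Θ]: (1)·0+(1)·0+(-2)·1+(-1)·0 = -2
⇒ T Θ^-2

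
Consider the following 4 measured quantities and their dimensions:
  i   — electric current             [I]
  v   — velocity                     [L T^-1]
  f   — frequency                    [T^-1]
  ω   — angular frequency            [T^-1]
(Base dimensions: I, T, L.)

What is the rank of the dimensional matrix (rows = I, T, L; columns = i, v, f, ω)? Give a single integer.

3

Write exponents as rows I,T,L / cols i,v,f,ω:
  I: [ 1  0  0  0]
  T: [ 0 -1 -1 -1]
  L: [ 0  1  0  0]
RREF → pivots at {i,v,f} ⇒ r = 3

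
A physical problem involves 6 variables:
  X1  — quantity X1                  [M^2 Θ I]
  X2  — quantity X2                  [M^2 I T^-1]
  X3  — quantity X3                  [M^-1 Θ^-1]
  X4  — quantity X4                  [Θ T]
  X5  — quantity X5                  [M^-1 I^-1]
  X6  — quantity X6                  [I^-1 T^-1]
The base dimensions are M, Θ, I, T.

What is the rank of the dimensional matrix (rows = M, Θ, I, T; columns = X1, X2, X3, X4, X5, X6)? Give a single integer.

Dimensional matrix (M×Θ×I×T by X1×X2×X3×X4×X5×X6):
  M: [ 2  2 -1  0 -1  0]
  Θ: [ 1  0 -1  1  0  0]
  I: [ 1  1  0  0 -1 -1]
  T: [ 0 -1  0  1  0 -1]
Row reduction gives pivot columns X1,X2,X3; rank = 3

3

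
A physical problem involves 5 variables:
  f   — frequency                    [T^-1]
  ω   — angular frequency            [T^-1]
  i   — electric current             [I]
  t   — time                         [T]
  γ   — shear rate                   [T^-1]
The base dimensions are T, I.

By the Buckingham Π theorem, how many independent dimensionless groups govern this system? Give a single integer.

Write exponents as rows T,I / cols f,ω,i,t,γ:
  T: [-1 -1  0  1 -1]
  I: [ 0  0  1  0  0]
RREF → pivots at {f,i} ⇒ r = 2
Π count = n − r = 5 − 2 = 3

3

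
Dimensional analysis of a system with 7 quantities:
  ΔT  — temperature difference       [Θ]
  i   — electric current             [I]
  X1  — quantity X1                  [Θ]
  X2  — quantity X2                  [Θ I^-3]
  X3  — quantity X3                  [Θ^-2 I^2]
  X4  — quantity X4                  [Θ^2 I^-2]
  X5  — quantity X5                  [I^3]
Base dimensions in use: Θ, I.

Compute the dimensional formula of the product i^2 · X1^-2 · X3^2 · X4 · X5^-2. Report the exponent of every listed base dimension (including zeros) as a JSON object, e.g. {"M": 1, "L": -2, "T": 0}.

{"Θ": -4, "I": -2}

Dimensional matrix (Θ×I by ΔT×i×X1×X2×X3×X4×X5):
  Θ: [ 1  0  1  1 -2  2  0]
  I: [ 0  1  0 -3  2 -2  3]
  [Θ]: (2)·0+(-2)·1+(2)·-2+(1)·2+(-2)·0 = -4
  [I]: (2)·1+(-2)·0+(2)·2+(1)·-2+(-2)·3 = -2
⇒ Θ^-4 I^-2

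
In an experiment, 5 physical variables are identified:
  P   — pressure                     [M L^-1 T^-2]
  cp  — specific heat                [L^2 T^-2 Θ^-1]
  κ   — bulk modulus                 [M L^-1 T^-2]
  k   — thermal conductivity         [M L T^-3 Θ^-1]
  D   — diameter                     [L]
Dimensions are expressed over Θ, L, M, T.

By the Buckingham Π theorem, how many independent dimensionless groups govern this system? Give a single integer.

1

Exponent matrix [Θ,L,M,T] × [P,cp,κ,k,D]:
  Θ: [ 0 -1  0 -1  0]
  L: [-1  2 -1  1  1]
  M: [ 1  0  1  1  0]
  T: [-2 -2 -2 -3  0]
Row reduction gives pivot columns P,cp,k,D; rank = 4
Π count = n − r = 5 − 4 = 1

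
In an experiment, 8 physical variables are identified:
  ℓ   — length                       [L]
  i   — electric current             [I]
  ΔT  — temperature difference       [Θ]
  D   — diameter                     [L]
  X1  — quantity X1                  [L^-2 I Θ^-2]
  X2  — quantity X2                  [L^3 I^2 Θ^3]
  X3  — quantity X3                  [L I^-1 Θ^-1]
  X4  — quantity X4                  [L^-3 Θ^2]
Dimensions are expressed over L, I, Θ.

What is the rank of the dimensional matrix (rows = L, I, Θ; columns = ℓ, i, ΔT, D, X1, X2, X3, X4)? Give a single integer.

Exponent matrix [L,I,Θ] × [ℓ,i,ΔT,D,X1,X2,X3,X4]:
  L: [ 1  0  0  1 -2  3  1 -3]
  I: [ 0  1  0  0  1  2 -1  0]
  Θ: [ 0  0  1  0 -2  3 -1  2]
Echelon form has 3 nonzero rows (pivots: ℓ,i,ΔT)

3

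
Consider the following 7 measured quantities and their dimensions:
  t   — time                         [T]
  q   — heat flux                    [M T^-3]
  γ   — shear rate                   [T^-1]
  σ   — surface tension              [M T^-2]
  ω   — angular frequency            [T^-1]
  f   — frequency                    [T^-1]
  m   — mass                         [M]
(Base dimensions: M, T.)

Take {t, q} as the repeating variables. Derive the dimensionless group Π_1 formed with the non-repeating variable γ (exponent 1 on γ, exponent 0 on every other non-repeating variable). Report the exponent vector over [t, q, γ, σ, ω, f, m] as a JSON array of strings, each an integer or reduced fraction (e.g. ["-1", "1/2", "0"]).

["1", "0", "1", "0", "0", "0", "0"]

Dimensional matrix (M×T by t×q×γ×σ×ω×f×m):
  M: [ 0  1  0  1  0  0  1]
  T: [ 1 -3 -1 -2 -1 -1  0]
Echelon form has 2 nonzero rows (pivots: t,q)
Pivot set = {t,q}, free = {γ,σ,ω,f,m}
RREF:
  r0: [   1    0   -1    1   -1   -1    3]
  r1: [   0    1    0    1    0    0    1]
Fix exponent of γ at 1, σ at 0, ω at 0, f at 0, m at 0; solve each RREF row for its pivot's exponent:
  r0: exp(t) + (-1)·1 = 0 ⇒ exp(t) = 1
  r1: exp(q) + (0)·1 = 0 ⇒ exp(q) = 0
Π_1 = t · γ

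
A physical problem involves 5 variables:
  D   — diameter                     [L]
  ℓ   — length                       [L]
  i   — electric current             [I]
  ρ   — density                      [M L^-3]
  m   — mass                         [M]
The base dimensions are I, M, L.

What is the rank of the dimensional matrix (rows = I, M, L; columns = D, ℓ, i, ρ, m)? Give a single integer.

Dimensional matrix (I×M×L by D×ℓ×i×ρ×m):
  I: [ 0  0  1  0  0]
  M: [ 0  0  0  1  1]
  L: [ 1  1  0 -3  0]
Echelon form has 3 nonzero rows (pivots: D,i,ρ)

3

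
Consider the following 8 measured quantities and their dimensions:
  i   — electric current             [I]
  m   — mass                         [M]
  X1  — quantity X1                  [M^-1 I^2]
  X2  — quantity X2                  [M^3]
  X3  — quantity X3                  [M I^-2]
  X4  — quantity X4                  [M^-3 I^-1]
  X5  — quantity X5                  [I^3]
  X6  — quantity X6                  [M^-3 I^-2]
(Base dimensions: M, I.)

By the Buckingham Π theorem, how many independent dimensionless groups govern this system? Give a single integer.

Write exponents as rows M,I / cols i,m,X1,X2,X3,X4,X5,X6:
  M: [ 0  1 -1  3  1 -3  0 -3]
  I: [ 1  0  2  0 -2 -1  3 -2]
Row reduction gives pivot columns i,m; rank = 2
8 vars − rank 2 = 6 Π groups

6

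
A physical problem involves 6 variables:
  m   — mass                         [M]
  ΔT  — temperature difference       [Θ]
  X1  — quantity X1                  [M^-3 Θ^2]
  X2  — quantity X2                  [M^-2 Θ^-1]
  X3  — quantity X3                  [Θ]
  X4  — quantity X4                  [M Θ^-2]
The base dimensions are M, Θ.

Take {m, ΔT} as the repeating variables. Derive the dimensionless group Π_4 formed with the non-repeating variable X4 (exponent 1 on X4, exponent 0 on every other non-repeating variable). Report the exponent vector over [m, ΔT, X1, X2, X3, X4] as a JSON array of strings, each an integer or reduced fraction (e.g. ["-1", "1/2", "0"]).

Dimensional matrix (M×Θ by m×ΔT×X1×X2×X3×X4):
  M: [ 1  0 -3 -2  0  1]
  Θ: [ 0  1  2 -1  1 -2]
Row reduction gives pivot columns m,ΔT; rank = 2
Repeat: m,ΔT; free: X1,X2,X3,X4
RREF:
  r0: [   1    0   -3   -2    0    1]
  r1: [   0    1    2   -1    1   -2]
Fix exponent of X4 at 1, X1 at 0, X2 at 0, X3 at 0; solve each RREF row for its pivot's exponent:
  r0: exp(m) + (1)·1 = 0 ⇒ exp(m) = -1
  r1: exp(ΔT) + (-2)·1 = 0 ⇒ exp(ΔT) = 2
Π_4 = m^-1 · ΔT^2 · X4

["-1", "2", "0", "0", "0", "1"]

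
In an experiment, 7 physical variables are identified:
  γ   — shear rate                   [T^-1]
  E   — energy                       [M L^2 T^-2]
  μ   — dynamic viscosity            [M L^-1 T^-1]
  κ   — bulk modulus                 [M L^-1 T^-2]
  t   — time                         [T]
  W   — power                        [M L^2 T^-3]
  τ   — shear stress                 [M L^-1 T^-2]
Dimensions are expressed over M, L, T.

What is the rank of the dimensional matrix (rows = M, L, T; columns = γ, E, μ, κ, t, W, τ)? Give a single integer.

Exponent matrix [M,L,T] × [γ,E,μ,κ,t,W,τ]:
  M: [ 0  1  1  1  0  1  1]
  L: [ 0  2 -1 -1  0  2 -1]
  T: [-1 -2 -1 -2  1 -3 -2]
Row reduction gives pivot columns γ,E,μ; rank = 3

3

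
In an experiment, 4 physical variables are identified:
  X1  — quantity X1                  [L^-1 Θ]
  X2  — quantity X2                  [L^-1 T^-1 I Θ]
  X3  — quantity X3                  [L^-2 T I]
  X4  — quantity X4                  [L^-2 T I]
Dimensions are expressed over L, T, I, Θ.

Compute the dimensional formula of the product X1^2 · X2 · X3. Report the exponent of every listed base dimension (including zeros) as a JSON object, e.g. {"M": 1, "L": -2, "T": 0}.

Write exponents as rows L,T,I,Θ / cols X1,X2,X3,X4:
  L: [-1 -1 -2 -2]
  T: [ 0 -1  1  1]
  I: [ 0  1  1  1]
  Θ: [ 1  1  0  0]
  [L]: (2)·-1+(1)·-1+(1)·-2 = -5
  [T]: (2)·0+(1)·-1+(1)·1 = 0
  [I]: (2)·0+(1)·1+(1)·1 = 2
  [Θ]: (2)·1+(1)·1+(1)·0 = 3
⇒ L^-5 I^2 Θ^3

{"L": -5, "T": 0, "I": 2, "Θ": 3}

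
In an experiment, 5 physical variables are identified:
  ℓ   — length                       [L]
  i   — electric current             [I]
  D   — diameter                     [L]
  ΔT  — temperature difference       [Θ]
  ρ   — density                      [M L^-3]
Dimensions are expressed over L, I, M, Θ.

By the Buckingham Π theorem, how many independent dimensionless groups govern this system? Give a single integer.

1

Write exponents as rows L,I,M,Θ / cols ℓ,i,D,ΔT,ρ:
  L: [ 1  0  1  0 -3]
  I: [ 0  1  0  0  0]
  M: [ 0  0  0  0  1]
  Θ: [ 0  0  0  1  0]
RREF → pivots at {ℓ,i,ΔT,ρ} ⇒ r = 4
Π count = n − r = 5 − 4 = 1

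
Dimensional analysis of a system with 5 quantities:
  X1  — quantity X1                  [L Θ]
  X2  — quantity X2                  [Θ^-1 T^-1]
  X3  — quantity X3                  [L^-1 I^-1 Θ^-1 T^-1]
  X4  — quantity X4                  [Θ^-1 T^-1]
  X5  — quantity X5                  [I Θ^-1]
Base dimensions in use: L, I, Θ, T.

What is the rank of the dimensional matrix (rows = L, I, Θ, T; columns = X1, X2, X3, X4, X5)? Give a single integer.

Write exponents as rows L,I,Θ,T / cols X1,X2,X3,X4,X5:
  L: [ 1  0 -1  0  0]
  I: [ 0  0 -1  0  1]
  Θ: [ 1 -1 -1 -1 -1]
  T: [ 0 -1 -1 -1  0]
Row reduction gives pivot columns X1,X2,X3; rank = 3

3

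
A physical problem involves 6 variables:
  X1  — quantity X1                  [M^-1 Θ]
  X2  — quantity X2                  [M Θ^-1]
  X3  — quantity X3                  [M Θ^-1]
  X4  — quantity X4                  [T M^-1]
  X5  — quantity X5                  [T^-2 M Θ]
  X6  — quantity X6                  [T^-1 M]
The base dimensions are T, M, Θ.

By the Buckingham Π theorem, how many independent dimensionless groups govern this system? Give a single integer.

Dimensional matrix (T×M×Θ by X1×X2×X3×X4×X5×X6):
  T: [ 0  0  0  1 -2 -1]
  M: [-1  1  1 -1  1  1]
  Θ: [ 1 -1 -1  0  1  0]
RREF → pivots at {X1,X4} ⇒ r = 2
n=6, r=2 ⇒ 4 dimensionless groups

4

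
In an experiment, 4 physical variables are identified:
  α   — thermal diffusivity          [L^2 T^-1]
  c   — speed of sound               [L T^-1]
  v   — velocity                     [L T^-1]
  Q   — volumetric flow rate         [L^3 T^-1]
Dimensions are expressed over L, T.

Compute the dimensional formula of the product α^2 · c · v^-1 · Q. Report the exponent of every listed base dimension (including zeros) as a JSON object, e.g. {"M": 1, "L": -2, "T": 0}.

{"L": 7, "T": -3}

Exponent matrix [L,T] × [α,c,v,Q]:
  L: [ 2  1  1  3]
  T: [-1 -1 -1 -1]
  [L]: (2)·2+(1)·1+(-1)·1+(1)·3 = 7
  [T]: (2)·-1+(1)·-1+(-1)·-1+(1)·-1 = -3
⇒ L^7 T^-3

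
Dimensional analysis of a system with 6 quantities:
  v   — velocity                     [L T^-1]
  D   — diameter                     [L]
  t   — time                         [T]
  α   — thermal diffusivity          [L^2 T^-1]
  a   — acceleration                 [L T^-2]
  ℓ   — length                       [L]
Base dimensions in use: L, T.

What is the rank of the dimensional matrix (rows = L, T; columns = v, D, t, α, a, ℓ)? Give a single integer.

Write exponents as rows L,T / cols v,D,t,α,a,ℓ:
  L: [ 1  1  0  2  1  1]
  T: [-1  0  1 -1 -2  0]
RREF → pivots at {v,D} ⇒ r = 2

2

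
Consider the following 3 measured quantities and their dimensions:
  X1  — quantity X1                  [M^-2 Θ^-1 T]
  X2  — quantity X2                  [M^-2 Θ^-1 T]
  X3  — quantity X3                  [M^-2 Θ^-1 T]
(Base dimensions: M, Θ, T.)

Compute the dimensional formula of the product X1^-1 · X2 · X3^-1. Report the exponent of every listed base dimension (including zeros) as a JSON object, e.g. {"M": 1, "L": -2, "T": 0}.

Write exponents as rows M,Θ,T / cols X1,X2,X3:
  M: [-2 -2 -2]
  Θ: [-1 -1 -1]
  T: [ 1  1  1]
  [M]: (-1)·-2+(1)·-2+(-1)·-2 = 2
  [Θ]: (-1)·-1+(1)·-1+(-1)·-1 = 1
  [T]: (-1)·1+(1)·1+(-1)·1 = -1
⇒ M^2 Θ T^-1

{"M": 2, "Θ": 1, "T": -1}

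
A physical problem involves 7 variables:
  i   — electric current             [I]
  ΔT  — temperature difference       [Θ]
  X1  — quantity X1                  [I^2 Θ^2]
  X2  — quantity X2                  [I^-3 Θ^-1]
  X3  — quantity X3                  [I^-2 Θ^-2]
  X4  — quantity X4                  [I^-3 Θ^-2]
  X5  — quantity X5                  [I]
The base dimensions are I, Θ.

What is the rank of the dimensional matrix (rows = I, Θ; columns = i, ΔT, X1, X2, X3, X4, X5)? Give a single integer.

Dimensional matrix (I×Θ by i×ΔT×X1×X2×X3×X4×X5):
  I: [ 1  0  2 -3 -2 -3  1]
  Θ: [ 0  1  2 -1 -2 -2  0]
RREF → pivots at {i,ΔT} ⇒ r = 2

2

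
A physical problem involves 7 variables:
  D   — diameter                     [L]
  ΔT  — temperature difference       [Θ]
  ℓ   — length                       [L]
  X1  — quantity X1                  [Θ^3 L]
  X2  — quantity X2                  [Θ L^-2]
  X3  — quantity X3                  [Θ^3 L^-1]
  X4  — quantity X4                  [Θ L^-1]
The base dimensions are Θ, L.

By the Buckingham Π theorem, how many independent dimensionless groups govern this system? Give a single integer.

5

Dimensional matrix (Θ×L by D×ΔT×ℓ×X1×X2×X3×X4):
  Θ: [ 0  1  0  3  1  3  1]
  L: [ 1  0  1  1 -2 -1 -1]
RREF → pivots at {D,ΔT} ⇒ r = 2
n=7, r=2 ⇒ 5 dimensionless groups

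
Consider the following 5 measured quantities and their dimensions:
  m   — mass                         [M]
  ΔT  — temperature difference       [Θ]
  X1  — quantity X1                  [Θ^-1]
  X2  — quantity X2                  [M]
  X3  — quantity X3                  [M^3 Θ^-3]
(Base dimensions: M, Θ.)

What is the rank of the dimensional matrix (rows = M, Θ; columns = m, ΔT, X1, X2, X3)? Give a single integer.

Exponent matrix [M,Θ] × [m,ΔT,X1,X2,X3]:
  M: [ 1  0  0  1  3]
  Θ: [ 0  1 -1  0 -3]
Echelon form has 2 nonzero rows (pivots: m,ΔT)

2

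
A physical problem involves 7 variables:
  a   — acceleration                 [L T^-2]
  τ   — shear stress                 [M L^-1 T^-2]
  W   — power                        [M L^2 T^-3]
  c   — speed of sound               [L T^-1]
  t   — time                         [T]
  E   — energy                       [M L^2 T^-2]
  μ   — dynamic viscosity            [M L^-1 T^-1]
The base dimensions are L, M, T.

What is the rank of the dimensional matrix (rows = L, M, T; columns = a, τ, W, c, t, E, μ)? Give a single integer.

Write exponents as rows L,M,T / cols a,τ,W,c,t,E,μ:
  L: [ 1 -1  2  1  0  2 -1]
  M: [ 0  1  1  0  0  1  1]
  T: [-2 -2 -3 -1  1 -2 -1]
Echelon form has 3 nonzero rows (pivots: a,τ,W)

3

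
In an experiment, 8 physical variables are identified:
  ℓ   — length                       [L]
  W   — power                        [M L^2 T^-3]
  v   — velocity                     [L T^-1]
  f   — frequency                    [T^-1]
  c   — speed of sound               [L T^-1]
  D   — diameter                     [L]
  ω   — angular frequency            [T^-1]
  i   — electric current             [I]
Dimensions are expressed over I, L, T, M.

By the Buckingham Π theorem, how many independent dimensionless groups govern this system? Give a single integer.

4

Write exponents as rows I,L,T,M / cols ℓ,W,v,f,c,D,ω,i:
  I: [ 0  0  0  0  0  0  0  1]
  L: [ 1  2  1  0  1  1  0  0]
  T: [ 0 -3 -1 -1 -1  0 -1  0]
  M: [ 0  1  0  0  0  0  0  0]
Echelon form has 4 nonzero rows (pivots: ℓ,W,v,i)
Π count = n − r = 8 − 4 = 4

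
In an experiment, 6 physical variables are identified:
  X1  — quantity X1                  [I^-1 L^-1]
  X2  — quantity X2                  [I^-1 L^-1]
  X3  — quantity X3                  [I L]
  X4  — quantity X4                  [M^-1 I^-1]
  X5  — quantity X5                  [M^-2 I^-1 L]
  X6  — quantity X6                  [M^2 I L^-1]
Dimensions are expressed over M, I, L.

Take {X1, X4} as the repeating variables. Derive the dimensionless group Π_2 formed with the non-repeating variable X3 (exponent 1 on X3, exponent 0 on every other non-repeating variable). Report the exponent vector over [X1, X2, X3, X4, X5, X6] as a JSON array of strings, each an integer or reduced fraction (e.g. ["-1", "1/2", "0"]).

Exponent matrix [M,I,L] × [X1,X2,X3,X4,X5,X6]:
  M: [ 0  0  0 -1 -2  2]
  I: [-1 -1  1 -1 -1  1]
  L: [-1 -1  1  0  1 -1]
Row reduction gives pivot columns X1,X4; rank = 2
Pivot set = {X1,X4}, free = {X2,X3,X5,X6}
RREF:
  r0: [   1    1   -1    0   -1    1]
  r1: [   0    0    0    1    2   -2]
  r2: [   0    0    0    0    0    0]
Fix exponent of X3 at 1, X2 at 0, X5 at 0, X6 at 0; solve each RREF row for its pivot's exponent:
  r0: exp(X1) + (-1)·1 = 0 ⇒ exp(X1) = 1
  r1: exp(X4) + (0)·1 = 0 ⇒ exp(X4) = 0
Π_2 = X1 · X3

["1", "0", "1", "0", "0", "0"]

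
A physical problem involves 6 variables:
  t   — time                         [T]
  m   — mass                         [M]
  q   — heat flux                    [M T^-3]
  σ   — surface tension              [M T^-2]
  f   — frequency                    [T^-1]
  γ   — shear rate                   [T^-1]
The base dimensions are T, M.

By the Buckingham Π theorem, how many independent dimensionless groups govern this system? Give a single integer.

Dimensional matrix (T×M by t×m×q×σ×f×γ):
  T: [ 1  0 -3 -2 -1 -1]
  M: [ 0  1  1  1  0  0]
Echelon form has 2 nonzero rows (pivots: t,m)
Π count = n − r = 6 − 2 = 4

4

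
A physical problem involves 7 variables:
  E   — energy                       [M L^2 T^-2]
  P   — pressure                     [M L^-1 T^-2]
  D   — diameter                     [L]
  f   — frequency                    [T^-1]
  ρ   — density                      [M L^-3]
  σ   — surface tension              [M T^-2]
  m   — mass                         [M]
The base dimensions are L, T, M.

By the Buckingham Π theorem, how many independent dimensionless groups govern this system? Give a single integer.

Dimensional matrix (L×T×M by E×P×D×f×ρ×σ×m):
  L: [ 2 -1  1  0 -3  0  0]
  T: [-2 -2  0 -1  0 -2  0]
  M: [ 1  1  0  0  1  1  1]
RREF → pivots at {E,P,f} ⇒ r = 3
n=7, r=3 ⇒ 4 dimensionless groups

4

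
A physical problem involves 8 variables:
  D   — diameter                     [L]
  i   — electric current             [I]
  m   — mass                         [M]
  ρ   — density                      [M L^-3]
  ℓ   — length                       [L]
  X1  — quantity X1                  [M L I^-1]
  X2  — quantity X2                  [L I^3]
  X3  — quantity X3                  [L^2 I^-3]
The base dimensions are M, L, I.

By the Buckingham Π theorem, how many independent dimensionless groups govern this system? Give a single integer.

Exponent matrix [M,L,I] × [D,i,m,ρ,ℓ,X1,X2,X3]:
  M: [ 0  0  1  1  0  1  0  0]
  L: [ 1  0  0 -3  1  1  1  2]
  I: [ 0  1  0  0  0 -1  3 -3]
Row reduction gives pivot columns D,i,m; rank = 3
8 vars − rank 3 = 5 Π groups

5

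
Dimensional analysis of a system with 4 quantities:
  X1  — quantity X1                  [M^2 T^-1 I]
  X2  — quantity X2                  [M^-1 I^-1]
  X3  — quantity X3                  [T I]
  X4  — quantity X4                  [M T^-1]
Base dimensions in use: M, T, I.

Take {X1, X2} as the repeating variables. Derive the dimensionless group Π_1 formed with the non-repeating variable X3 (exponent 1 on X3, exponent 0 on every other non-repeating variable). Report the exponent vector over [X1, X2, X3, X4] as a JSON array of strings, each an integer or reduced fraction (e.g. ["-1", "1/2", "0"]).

Write exponents as rows M,T,I / cols X1,X2,X3,X4:
  M: [ 2 -1  0  1]
  T: [-1  0  1 -1]
  I: [ 1 -1  1  0]
Echelon form has 2 nonzero rows (pivots: X1,X2)
Pivot set = {X1,X2}, free = {X3,X4}
RREF:
  r0: [   1    0   -1    1]
  r1: [   0    1   -2    1]
  r2: [   0    0    0    0]
Fix exponent of X3 at 1, X4 at 0; solve each RREF row for its pivot's exponent:
  r0: exp(X1) + (-1)·1 = 0 ⇒ exp(X1) = 1
  r1: exp(X2) + (-2)·1 = 0 ⇒ exp(X2) = 2
Π_1 = X1 · X2^2 · X3

["1", "2", "1", "0"]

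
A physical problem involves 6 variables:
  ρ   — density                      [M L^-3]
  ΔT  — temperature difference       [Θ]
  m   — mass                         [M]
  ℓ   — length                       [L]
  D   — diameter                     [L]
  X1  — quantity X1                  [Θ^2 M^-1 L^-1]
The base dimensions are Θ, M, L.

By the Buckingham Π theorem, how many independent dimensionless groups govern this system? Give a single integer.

3

Dimensional matrix (Θ×M×L by ρ×ΔT×m×ℓ×D×X1):
  Θ: [ 0  1  0  0  0  2]
  M: [ 1  0  1  0  0 -1]
  L: [-3  0  0  1  1 -1]
RREF → pivots at {ρ,ΔT,m} ⇒ r = 3
6 vars − rank 3 = 3 Π groups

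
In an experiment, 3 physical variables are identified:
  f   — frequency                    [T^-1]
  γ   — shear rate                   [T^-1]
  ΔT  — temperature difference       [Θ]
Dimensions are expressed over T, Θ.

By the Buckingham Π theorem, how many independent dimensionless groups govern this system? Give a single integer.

Write exponents as rows T,Θ / cols f,γ,ΔT:
  T: [-1 -1  0]
  Θ: [ 0  0  1]
RREF → pivots at {f,ΔT} ⇒ r = 2
Π count = n − r = 3 − 2 = 1

1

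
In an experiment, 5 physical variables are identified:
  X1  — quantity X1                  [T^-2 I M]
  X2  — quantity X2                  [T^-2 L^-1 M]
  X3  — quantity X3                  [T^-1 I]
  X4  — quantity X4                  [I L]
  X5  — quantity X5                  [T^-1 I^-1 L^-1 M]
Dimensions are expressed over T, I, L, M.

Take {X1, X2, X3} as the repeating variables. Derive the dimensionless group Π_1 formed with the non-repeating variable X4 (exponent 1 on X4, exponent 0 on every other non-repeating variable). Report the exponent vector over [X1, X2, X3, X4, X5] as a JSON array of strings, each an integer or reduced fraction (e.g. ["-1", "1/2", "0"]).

["-1", "1", "0", "1", "0"]

Exponent matrix [T,I,L,M] × [X1,X2,X3,X4,X5]:
  T: [-2 -2 -1  0 -1]
  I: [ 1  0  1  1 -1]
  L: [ 0 -1  0  1 -1]
  M: [ 1  1  0  0  1]
RREF → pivots at {X1,X2,X3} ⇒ r = 3
Repeat: X1,X2,X3; free: X4,X5
RREF:
  r0: [   1    0    0    1    0]
  r1: [   0    1    0   -1    1]
  r2: [   0    0    1    0   -1]
  r3: [   0    0    0    0    0]
Fix exponent of X4 at 1, X5 at 0; solve each RREF row for its pivot's exponent:
  r0: exp(X1) + (1)·1 = 0 ⇒ exp(X1) = -1
  r1: exp(X2) + (-1)·1 = 0 ⇒ exp(X2) = 1
  r2: exp(X3) + (0)·1 = 0 ⇒ exp(X3) = 0
Π_1 = X1^-1 · X2 · X4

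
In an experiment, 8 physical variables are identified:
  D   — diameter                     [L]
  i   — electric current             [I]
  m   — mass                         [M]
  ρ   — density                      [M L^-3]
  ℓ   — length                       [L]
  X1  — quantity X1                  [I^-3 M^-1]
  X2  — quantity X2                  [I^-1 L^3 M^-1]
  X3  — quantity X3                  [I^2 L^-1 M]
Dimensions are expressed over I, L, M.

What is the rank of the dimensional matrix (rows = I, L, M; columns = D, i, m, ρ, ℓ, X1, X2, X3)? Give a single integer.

3

Dimensional matrix (I×L×M by D×i×m×ρ×ℓ×X1×X2×X3):
  I: [ 0  1  0  0  0 -3 -1  2]
  L: [ 1  0  0 -3  1  0  3 -1]
  M: [ 0  0  1  1  0 -1 -1  1]
Echelon form has 3 nonzero rows (pivots: D,i,m)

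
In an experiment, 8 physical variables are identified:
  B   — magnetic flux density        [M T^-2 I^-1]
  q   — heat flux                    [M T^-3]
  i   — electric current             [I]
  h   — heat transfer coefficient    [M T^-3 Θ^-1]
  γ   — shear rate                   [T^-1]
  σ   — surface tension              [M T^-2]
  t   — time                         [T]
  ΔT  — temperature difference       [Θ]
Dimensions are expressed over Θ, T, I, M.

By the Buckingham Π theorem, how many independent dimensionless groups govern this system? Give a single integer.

Dimensional matrix (Θ×T×I×M by B×q×i×h×γ×σ×t×ΔT):
  Θ: [ 0  0  0 -1  0  0  0  1]
  T: [-2 -3  0 -3 -1 -2  1  0]
  I: [-1  0  1  0  0  0  0  0]
  M: [ 1  1  0  1  0  1  0  0]
Row reduction gives pivot columns B,q,i,h; rank = 4
8 vars − rank 4 = 4 Π groups

4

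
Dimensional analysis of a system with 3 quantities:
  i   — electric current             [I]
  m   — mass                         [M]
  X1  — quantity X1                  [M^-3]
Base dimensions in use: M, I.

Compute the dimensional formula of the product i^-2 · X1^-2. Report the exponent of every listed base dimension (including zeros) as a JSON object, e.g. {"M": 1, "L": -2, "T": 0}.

{"M": 6, "I": -2}

Dimensional matrix (M×I by i×m×X1):
  M: [ 0  1 -3]
  I: [ 1  0  0]
  [M]: (-2)·0+(-2)·-3 = 6
  [I]: (-2)·1+(-2)·0 = -2
⇒ M^6 I^-2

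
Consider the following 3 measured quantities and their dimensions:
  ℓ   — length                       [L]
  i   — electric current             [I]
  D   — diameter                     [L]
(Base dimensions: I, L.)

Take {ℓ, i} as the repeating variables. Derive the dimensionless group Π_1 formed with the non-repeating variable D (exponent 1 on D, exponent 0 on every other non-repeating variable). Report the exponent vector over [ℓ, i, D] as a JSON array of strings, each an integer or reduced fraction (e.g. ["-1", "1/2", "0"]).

Dimensional matrix (I×L by ℓ×i×D):
  I: [ 0  1  0]
  L: [ 1  0  1]
Row reduction gives pivot columns ℓ,i; rank = 2
Pivot set = {ℓ,i}, free = {D}
RREF:
  r0: [   1    0    1]
  r1: [   0    1    0]
Fix exponent of D at 1; solve each RREF row for its pivot's exponent:
  r0: exp(ℓ) + (1)·1 = 0 ⇒ exp(ℓ) = -1
  r1: exp(i) + (0)·1 = 0 ⇒ exp(i) = 0
Π_1 = ℓ^-1 · D

["-1", "0", "1"]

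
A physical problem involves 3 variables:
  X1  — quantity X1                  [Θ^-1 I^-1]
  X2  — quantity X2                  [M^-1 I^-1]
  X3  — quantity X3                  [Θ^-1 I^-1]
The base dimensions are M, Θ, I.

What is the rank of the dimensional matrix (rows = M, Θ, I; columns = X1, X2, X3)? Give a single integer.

Exponent matrix [M,Θ,I] × [X1,X2,X3]:
  M: [ 0 -1  0]
  Θ: [-1  0 -1]
  I: [-1 -1 -1]
RREF → pivots at {X1,X2} ⇒ r = 2

2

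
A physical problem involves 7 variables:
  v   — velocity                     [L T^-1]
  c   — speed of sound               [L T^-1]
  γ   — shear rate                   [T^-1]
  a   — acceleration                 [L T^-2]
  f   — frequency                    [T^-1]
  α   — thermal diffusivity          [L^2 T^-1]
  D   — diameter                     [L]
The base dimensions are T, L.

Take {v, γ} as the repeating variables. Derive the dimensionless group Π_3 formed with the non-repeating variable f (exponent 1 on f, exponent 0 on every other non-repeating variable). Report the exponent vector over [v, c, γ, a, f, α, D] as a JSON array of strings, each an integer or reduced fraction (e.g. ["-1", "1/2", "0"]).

Write exponents as rows T,L / cols v,c,γ,a,f,α,D:
  T: [-1 -1 -1 -2 -1 -1  0]
  L: [ 1  1  0  1  0  2  1]
RREF → pivots at {v,γ} ⇒ r = 2
Pivot set = {v,γ}, free = {c,a,f,α,D}
RREF:
  r0: [   1    1    0    1    0    2    1]
  r1: [   0    0    1    1    1   -1   -1]
Fix exponent of f at 1, c at 0, a at 0, α at 0, D at 0; solve each RREF row for its pivot's exponent:
  r0: exp(v) + (0)·1 = 0 ⇒ exp(v) = 0
  r1: exp(γ) + (1)·1 = 0 ⇒ exp(γ) = -1
Π_3 = γ^-1 · f

["0", "0", "-1", "0", "1", "0", "0"]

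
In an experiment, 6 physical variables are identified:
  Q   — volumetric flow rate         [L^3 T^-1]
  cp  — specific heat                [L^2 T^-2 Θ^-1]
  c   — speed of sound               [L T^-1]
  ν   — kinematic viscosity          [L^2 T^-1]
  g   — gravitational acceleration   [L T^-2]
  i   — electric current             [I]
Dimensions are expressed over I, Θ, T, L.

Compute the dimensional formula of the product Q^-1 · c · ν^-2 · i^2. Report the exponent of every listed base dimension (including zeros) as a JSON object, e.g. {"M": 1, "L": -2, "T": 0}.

Exponent matrix [I,Θ,T,L] × [Q,cp,c,ν,g,i]:
  I: [ 0  0  0  0  0  1]
  Θ: [ 0 -1  0  0  0  0]
  T: [-1 -2 -1 -1 -2  0]
  L: [ 3  2  1  2  1  0]
  [I]: (-1)·0+(1)·0+(-2)·0+(2)·1 = 2
  [Θ]: (-1)·0+(1)·0+(-2)·0+(2)·0 = 0
  [T]: (-1)·-1+(1)·-1+(-2)·-1+(2)·0 = 2
  [L]: (-1)·3+(1)·1+(-2)·2+(2)·0 = -6
⇒ I^2 T^2 L^-6

{"I": 2, "Θ": 0, "T": 2, "L": -6}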